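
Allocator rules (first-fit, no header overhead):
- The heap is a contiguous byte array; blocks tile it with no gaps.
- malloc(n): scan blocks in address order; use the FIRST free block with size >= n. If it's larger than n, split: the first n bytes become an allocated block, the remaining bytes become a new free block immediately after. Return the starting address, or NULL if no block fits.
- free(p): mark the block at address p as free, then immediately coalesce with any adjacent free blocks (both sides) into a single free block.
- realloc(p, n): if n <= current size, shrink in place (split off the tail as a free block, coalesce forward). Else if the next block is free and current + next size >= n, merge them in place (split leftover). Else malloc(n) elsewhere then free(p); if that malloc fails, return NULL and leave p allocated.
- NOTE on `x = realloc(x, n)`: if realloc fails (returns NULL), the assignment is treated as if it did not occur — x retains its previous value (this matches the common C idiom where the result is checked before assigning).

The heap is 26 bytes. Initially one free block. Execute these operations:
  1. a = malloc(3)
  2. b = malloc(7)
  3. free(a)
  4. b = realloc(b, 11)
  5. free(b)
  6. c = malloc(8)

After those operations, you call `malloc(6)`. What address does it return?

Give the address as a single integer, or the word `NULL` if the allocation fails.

Op 1: a = malloc(3) -> a = 0; heap: [0-2 ALLOC][3-25 FREE]
Op 2: b = malloc(7) -> b = 3; heap: [0-2 ALLOC][3-9 ALLOC][10-25 FREE]
Op 3: free(a) -> (freed a); heap: [0-2 FREE][3-9 ALLOC][10-25 FREE]
Op 4: b = realloc(b, 11) -> b = 3; heap: [0-2 FREE][3-13 ALLOC][14-25 FREE]
Op 5: free(b) -> (freed b); heap: [0-25 FREE]
Op 6: c = malloc(8) -> c = 0; heap: [0-7 ALLOC][8-25 FREE]
malloc(6): first-fit scan over [0-7 ALLOC][8-25 FREE] -> 8

Answer: 8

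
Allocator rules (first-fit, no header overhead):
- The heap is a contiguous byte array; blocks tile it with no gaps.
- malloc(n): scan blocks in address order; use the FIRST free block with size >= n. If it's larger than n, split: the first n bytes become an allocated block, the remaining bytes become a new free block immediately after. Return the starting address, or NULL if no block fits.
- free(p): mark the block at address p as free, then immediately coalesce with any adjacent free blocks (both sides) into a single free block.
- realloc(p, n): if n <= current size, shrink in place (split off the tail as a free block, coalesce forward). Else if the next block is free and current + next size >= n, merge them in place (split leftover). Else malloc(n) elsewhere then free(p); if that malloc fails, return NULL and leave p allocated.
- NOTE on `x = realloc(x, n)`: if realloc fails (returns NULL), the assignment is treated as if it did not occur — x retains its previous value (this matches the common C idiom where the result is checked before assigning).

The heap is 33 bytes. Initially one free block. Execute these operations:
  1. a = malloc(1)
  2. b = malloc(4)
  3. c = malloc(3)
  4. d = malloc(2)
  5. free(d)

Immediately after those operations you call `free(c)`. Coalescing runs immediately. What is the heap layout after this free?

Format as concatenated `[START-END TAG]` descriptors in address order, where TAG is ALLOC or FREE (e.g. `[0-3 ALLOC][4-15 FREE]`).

Answer: [0-0 ALLOC][1-4 ALLOC][5-32 FREE]

Derivation:
Op 1: a = malloc(1) -> a = 0; heap: [0-0 ALLOC][1-32 FREE]
Op 2: b = malloc(4) -> b = 1; heap: [0-0 ALLOC][1-4 ALLOC][5-32 FREE]
Op 3: c = malloc(3) -> c = 5; heap: [0-0 ALLOC][1-4 ALLOC][5-7 ALLOC][8-32 FREE]
Op 4: d = malloc(2) -> d = 8; heap: [0-0 ALLOC][1-4 ALLOC][5-7 ALLOC][8-9 ALLOC][10-32 FREE]
Op 5: free(d) -> (freed d); heap: [0-0 ALLOC][1-4 ALLOC][5-7 ALLOC][8-32 FREE]
free(c): c = 5 -> block [5-7 ALLOC]; mark free, coalesce with adjacent free neighbors -> [0-0 ALLOC][1-4 ALLOC][5-32 FREE]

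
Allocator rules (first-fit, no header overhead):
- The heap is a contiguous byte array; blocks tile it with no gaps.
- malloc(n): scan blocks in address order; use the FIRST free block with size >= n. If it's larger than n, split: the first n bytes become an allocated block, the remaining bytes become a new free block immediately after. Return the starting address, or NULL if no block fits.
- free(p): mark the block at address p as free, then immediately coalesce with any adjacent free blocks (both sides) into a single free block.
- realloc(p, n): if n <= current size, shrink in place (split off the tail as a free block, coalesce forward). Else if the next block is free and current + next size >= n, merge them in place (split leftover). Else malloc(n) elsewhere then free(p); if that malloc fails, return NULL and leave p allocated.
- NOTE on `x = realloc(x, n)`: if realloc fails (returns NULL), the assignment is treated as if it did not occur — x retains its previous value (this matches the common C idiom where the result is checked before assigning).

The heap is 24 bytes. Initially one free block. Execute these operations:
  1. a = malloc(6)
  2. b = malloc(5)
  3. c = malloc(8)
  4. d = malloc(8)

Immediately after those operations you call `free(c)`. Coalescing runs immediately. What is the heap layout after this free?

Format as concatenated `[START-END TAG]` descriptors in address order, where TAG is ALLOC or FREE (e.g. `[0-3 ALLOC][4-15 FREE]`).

Op 1: a = malloc(6) -> a = 0; heap: [0-5 ALLOC][6-23 FREE]
Op 2: b = malloc(5) -> b = 6; heap: [0-5 ALLOC][6-10 ALLOC][11-23 FREE]
Op 3: c = malloc(8) -> c = 11; heap: [0-5 ALLOC][6-10 ALLOC][11-18 ALLOC][19-23 FREE]
Op 4: d = malloc(8) -> d = NULL; heap: [0-5 ALLOC][6-10 ALLOC][11-18 ALLOC][19-23 FREE]
free(c): c = 11 -> block [11-18 ALLOC]; mark free, coalesce with adjacent free neighbors -> [0-5 ALLOC][6-10 ALLOC][11-23 FREE]

Answer: [0-5 ALLOC][6-10 ALLOC][11-23 FREE]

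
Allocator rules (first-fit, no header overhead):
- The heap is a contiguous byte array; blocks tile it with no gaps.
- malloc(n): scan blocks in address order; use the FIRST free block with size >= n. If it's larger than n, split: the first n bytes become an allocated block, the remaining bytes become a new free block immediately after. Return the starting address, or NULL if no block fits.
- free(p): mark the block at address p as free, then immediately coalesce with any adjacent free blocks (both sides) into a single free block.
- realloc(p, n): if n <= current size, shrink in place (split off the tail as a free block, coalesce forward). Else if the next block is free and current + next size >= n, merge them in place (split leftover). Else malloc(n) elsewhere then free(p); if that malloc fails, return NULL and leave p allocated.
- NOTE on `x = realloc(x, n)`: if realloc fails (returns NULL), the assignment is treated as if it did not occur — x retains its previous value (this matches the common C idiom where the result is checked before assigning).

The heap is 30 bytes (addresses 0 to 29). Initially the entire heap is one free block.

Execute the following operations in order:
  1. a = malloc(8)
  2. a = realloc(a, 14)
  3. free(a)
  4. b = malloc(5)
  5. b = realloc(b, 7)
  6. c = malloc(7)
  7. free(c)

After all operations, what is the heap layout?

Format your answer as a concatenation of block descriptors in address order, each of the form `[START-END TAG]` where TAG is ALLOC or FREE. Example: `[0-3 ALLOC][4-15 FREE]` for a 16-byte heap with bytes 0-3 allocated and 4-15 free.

Op 1: a = malloc(8) -> a = 0; heap: [0-7 ALLOC][8-29 FREE]
Op 2: a = realloc(a, 14) -> a = 0; heap: [0-13 ALLOC][14-29 FREE]
Op 3: free(a) -> (freed a); heap: [0-29 FREE]
Op 4: b = malloc(5) -> b = 0; heap: [0-4 ALLOC][5-29 FREE]
Op 5: b = realloc(b, 7) -> b = 0; heap: [0-6 ALLOC][7-29 FREE]
Op 6: c = malloc(7) -> c = 7; heap: [0-6 ALLOC][7-13 ALLOC][14-29 FREE]
Op 7: free(c) -> (freed c); heap: [0-6 ALLOC][7-29 FREE]

Answer: [0-6 ALLOC][7-29 FREE]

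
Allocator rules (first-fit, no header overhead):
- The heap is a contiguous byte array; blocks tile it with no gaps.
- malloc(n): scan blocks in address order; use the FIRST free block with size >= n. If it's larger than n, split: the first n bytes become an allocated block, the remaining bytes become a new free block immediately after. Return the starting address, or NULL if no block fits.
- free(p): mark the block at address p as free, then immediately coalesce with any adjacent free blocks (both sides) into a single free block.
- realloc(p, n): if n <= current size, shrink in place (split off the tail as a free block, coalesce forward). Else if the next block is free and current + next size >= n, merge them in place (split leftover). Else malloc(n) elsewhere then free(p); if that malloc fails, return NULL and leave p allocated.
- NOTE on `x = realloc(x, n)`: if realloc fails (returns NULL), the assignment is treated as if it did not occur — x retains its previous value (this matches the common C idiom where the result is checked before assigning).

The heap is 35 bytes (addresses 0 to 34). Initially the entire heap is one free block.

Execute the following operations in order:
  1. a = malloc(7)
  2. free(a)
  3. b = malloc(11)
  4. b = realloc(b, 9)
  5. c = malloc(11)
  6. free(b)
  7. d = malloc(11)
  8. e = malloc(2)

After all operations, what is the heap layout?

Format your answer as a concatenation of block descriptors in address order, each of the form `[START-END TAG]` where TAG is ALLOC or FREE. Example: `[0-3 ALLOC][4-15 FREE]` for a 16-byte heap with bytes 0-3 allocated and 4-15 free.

Answer: [0-1 ALLOC][2-8 FREE][9-19 ALLOC][20-30 ALLOC][31-34 FREE]

Derivation:
Op 1: a = malloc(7) -> a = 0; heap: [0-6 ALLOC][7-34 FREE]
Op 2: free(a) -> (freed a); heap: [0-34 FREE]
Op 3: b = malloc(11) -> b = 0; heap: [0-10 ALLOC][11-34 FREE]
Op 4: b = realloc(b, 9) -> b = 0; heap: [0-8 ALLOC][9-34 FREE]
Op 5: c = malloc(11) -> c = 9; heap: [0-8 ALLOC][9-19 ALLOC][20-34 FREE]
Op 6: free(b) -> (freed b); heap: [0-8 FREE][9-19 ALLOC][20-34 FREE]
Op 7: d = malloc(11) -> d = 20; heap: [0-8 FREE][9-19 ALLOC][20-30 ALLOC][31-34 FREE]
Op 8: e = malloc(2) -> e = 0; heap: [0-1 ALLOC][2-8 FREE][9-19 ALLOC][20-30 ALLOC][31-34 FREE]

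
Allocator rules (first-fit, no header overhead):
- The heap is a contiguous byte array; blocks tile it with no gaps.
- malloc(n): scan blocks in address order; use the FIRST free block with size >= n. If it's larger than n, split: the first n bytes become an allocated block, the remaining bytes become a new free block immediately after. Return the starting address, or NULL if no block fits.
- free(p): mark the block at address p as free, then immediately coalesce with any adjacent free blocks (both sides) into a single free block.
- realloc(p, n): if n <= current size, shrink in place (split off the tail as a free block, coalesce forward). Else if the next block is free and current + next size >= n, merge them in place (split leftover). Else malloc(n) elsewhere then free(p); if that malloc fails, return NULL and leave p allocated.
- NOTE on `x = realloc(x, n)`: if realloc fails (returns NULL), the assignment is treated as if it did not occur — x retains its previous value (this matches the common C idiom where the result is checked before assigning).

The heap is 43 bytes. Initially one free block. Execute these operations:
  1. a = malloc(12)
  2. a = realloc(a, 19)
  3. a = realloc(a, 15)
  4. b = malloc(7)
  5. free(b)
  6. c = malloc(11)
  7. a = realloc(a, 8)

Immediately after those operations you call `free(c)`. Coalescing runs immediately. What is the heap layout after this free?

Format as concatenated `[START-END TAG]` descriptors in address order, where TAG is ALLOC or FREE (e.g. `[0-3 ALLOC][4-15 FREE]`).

Answer: [0-7 ALLOC][8-42 FREE]

Derivation:
Op 1: a = malloc(12) -> a = 0; heap: [0-11 ALLOC][12-42 FREE]
Op 2: a = realloc(a, 19) -> a = 0; heap: [0-18 ALLOC][19-42 FREE]
Op 3: a = realloc(a, 15) -> a = 0; heap: [0-14 ALLOC][15-42 FREE]
Op 4: b = malloc(7) -> b = 15; heap: [0-14 ALLOC][15-21 ALLOC][22-42 FREE]
Op 5: free(b) -> (freed b); heap: [0-14 ALLOC][15-42 FREE]
Op 6: c = malloc(11) -> c = 15; heap: [0-14 ALLOC][15-25 ALLOC][26-42 FREE]
Op 7: a = realloc(a, 8) -> a = 0; heap: [0-7 ALLOC][8-14 FREE][15-25 ALLOC][26-42 FREE]
free(c): c = 15 -> block [15-25 ALLOC]; mark free, coalesce with adjacent free neighbors -> [0-7 ALLOC][8-42 FREE]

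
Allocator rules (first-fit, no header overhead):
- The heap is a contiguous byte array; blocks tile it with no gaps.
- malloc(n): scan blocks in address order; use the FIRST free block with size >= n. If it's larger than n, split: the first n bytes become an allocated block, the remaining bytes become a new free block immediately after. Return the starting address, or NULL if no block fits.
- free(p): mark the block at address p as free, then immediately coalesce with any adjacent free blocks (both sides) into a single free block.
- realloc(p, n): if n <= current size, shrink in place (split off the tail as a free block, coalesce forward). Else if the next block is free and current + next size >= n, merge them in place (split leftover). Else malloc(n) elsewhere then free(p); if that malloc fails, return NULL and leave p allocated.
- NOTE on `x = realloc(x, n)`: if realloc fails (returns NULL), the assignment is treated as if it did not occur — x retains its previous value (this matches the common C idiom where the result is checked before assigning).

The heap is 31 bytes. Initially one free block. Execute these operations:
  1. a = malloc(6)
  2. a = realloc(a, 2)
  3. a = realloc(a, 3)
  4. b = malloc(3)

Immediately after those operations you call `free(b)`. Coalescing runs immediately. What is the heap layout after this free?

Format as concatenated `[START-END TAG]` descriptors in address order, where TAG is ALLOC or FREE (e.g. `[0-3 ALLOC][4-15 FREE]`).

Answer: [0-2 ALLOC][3-30 FREE]

Derivation:
Op 1: a = malloc(6) -> a = 0; heap: [0-5 ALLOC][6-30 FREE]
Op 2: a = realloc(a, 2) -> a = 0; heap: [0-1 ALLOC][2-30 FREE]
Op 3: a = realloc(a, 3) -> a = 0; heap: [0-2 ALLOC][3-30 FREE]
Op 4: b = malloc(3) -> b = 3; heap: [0-2 ALLOC][3-5 ALLOC][6-30 FREE]
free(b): b = 3 -> block [3-5 ALLOC]; mark free, coalesce with adjacent free neighbors -> [0-2 ALLOC][3-30 FREE]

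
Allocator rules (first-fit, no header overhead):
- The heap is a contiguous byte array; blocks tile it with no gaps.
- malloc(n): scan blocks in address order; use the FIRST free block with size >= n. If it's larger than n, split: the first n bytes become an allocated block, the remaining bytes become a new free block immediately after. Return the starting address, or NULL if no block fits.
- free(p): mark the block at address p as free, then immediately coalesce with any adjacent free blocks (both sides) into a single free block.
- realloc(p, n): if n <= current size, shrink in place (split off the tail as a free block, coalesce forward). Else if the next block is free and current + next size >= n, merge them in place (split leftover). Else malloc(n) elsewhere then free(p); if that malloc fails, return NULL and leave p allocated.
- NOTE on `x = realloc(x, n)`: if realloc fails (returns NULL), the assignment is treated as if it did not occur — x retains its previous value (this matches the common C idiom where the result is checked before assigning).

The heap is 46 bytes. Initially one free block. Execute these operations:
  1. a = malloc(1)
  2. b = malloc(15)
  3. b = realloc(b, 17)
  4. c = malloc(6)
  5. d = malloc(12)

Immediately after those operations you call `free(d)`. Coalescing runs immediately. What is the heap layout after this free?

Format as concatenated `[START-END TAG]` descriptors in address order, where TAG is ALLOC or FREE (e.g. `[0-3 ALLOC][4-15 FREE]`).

Op 1: a = malloc(1) -> a = 0; heap: [0-0 ALLOC][1-45 FREE]
Op 2: b = malloc(15) -> b = 1; heap: [0-0 ALLOC][1-15 ALLOC][16-45 FREE]
Op 3: b = realloc(b, 17) -> b = 1; heap: [0-0 ALLOC][1-17 ALLOC][18-45 FREE]
Op 4: c = malloc(6) -> c = 18; heap: [0-0 ALLOC][1-17 ALLOC][18-23 ALLOC][24-45 FREE]
Op 5: d = malloc(12) -> d = 24; heap: [0-0 ALLOC][1-17 ALLOC][18-23 ALLOC][24-35 ALLOC][36-45 FREE]
free(d): d = 24 -> block [24-35 ALLOC]; mark free, coalesce with adjacent free neighbors -> [0-0 ALLOC][1-17 ALLOC][18-23 ALLOC][24-45 FREE]

Answer: [0-0 ALLOC][1-17 ALLOC][18-23 ALLOC][24-45 FREE]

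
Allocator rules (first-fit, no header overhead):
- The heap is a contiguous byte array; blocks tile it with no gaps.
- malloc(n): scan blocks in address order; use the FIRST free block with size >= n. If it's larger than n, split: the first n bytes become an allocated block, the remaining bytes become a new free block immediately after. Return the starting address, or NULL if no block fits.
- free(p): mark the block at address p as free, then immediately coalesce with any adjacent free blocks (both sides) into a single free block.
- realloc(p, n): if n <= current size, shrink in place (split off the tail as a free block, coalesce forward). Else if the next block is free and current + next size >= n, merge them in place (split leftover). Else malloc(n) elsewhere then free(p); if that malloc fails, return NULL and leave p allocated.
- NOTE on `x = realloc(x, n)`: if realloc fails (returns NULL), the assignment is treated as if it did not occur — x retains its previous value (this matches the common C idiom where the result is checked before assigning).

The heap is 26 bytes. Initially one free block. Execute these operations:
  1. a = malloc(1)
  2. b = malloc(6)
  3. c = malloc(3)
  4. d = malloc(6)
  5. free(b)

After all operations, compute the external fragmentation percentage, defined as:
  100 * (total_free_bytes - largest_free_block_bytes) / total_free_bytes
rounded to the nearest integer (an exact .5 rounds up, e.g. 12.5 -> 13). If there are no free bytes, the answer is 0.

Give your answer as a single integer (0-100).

Op 1: a = malloc(1) -> a = 0; heap: [0-0 ALLOC][1-25 FREE]
Op 2: b = malloc(6) -> b = 1; heap: [0-0 ALLOC][1-6 ALLOC][7-25 FREE]
Op 3: c = malloc(3) -> c = 7; heap: [0-0 ALLOC][1-6 ALLOC][7-9 ALLOC][10-25 FREE]
Op 4: d = malloc(6) -> d = 10; heap: [0-0 ALLOC][1-6 ALLOC][7-9 ALLOC][10-15 ALLOC][16-25 FREE]
Op 5: free(b) -> (freed b); heap: [0-0 ALLOC][1-6 FREE][7-9 ALLOC][10-15 ALLOC][16-25 FREE]
Free blocks: [6 10] total_free=16 largest=10 -> 100*(16-10)/16 = 600/16 = 37.5 -> rounds to 38

Answer: 38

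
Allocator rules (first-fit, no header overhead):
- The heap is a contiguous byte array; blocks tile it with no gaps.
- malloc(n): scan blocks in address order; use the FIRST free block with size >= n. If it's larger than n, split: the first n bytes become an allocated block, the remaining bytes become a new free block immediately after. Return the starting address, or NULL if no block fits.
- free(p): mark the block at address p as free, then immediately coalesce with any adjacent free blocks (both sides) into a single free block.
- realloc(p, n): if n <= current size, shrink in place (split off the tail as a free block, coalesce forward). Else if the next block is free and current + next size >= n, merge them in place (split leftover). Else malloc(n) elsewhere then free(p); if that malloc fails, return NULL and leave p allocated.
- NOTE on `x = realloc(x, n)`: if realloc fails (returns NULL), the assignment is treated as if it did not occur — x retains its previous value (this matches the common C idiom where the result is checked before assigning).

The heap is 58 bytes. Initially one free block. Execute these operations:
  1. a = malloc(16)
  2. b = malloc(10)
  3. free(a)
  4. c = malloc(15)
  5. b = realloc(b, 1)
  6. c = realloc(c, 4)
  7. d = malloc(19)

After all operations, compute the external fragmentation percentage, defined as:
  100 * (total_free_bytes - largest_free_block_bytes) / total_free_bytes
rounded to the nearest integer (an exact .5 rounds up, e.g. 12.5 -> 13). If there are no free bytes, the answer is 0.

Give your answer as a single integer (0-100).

Answer: 35

Derivation:
Op 1: a = malloc(16) -> a = 0; heap: [0-15 ALLOC][16-57 FREE]
Op 2: b = malloc(10) -> b = 16; heap: [0-15 ALLOC][16-25 ALLOC][26-57 FREE]
Op 3: free(a) -> (freed a); heap: [0-15 FREE][16-25 ALLOC][26-57 FREE]
Op 4: c = malloc(15) -> c = 0; heap: [0-14 ALLOC][15-15 FREE][16-25 ALLOC][26-57 FREE]
Op 5: b = realloc(b, 1) -> b = 16; heap: [0-14 ALLOC][15-15 FREE][16-16 ALLOC][17-57 FREE]
Op 6: c = realloc(c, 4) -> c = 0; heap: [0-3 ALLOC][4-15 FREE][16-16 ALLOC][17-57 FREE]
Op 7: d = malloc(19) -> d = 17; heap: [0-3 ALLOC][4-15 FREE][16-16 ALLOC][17-35 ALLOC][36-57 FREE]
Free blocks: [12 22] total_free=34 largest=22 -> 100*(34-22)/34 = 1200/34 ≈ 35.294 -> rounds to 35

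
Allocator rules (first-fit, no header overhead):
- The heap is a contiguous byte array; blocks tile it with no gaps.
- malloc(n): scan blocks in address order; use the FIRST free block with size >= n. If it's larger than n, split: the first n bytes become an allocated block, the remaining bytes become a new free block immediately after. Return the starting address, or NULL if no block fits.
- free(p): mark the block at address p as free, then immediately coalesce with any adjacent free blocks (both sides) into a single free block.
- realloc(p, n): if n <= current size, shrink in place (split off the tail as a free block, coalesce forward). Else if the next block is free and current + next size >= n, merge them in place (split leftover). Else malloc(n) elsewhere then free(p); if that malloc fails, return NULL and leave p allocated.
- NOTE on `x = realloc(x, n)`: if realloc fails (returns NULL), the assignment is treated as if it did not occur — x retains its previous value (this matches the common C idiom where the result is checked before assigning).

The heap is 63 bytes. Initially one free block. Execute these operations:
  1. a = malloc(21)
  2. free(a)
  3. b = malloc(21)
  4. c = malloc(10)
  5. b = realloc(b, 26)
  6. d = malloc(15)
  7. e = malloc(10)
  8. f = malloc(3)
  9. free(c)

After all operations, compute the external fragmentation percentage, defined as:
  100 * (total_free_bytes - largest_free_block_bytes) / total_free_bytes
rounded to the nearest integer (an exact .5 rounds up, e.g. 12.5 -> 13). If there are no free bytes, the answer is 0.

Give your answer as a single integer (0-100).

Op 1: a = malloc(21) -> a = 0; heap: [0-20 ALLOC][21-62 FREE]
Op 2: free(a) -> (freed a); heap: [0-62 FREE]
Op 3: b = malloc(21) -> b = 0; heap: [0-20 ALLOC][21-62 FREE]
Op 4: c = malloc(10) -> c = 21; heap: [0-20 ALLOC][21-30 ALLOC][31-62 FREE]
Op 5: b = realloc(b, 26) -> b = 31; heap: [0-20 FREE][21-30 ALLOC][31-56 ALLOC][57-62 FREE]
Op 6: d = malloc(15) -> d = 0; heap: [0-14 ALLOC][15-20 FREE][21-30 ALLOC][31-56 ALLOC][57-62 FREE]
Op 7: e = malloc(10) -> e = NULL; heap: [0-14 ALLOC][15-20 FREE][21-30 ALLOC][31-56 ALLOC][57-62 FREE]
Op 8: f = malloc(3) -> f = 15; heap: [0-14 ALLOC][15-17 ALLOC][18-20 FREE][21-30 ALLOC][31-56 ALLOC][57-62 FREE]
Op 9: free(c) -> (freed c); heap: [0-14 ALLOC][15-17 ALLOC][18-30 FREE][31-56 ALLOC][57-62 FREE]
Free blocks: [13 6] total_free=19 largest=13 -> 100*(19-13)/19 = 600/19 ≈ 31.579 -> rounds to 32

Answer: 32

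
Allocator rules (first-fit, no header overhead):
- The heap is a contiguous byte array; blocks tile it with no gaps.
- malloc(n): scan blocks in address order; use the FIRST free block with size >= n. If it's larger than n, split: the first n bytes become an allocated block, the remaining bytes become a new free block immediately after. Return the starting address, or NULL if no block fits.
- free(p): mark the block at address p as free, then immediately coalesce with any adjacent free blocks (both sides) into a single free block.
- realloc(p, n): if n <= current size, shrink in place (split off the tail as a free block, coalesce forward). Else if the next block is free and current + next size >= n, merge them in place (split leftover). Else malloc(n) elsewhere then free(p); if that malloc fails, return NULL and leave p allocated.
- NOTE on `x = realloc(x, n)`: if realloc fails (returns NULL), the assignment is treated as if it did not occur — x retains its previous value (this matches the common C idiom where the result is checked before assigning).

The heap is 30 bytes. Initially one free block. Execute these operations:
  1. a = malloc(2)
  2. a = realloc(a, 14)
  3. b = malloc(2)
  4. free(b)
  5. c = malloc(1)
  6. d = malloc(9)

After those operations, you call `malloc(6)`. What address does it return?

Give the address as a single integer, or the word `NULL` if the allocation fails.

Op 1: a = malloc(2) -> a = 0; heap: [0-1 ALLOC][2-29 FREE]
Op 2: a = realloc(a, 14) -> a = 0; heap: [0-13 ALLOC][14-29 FREE]
Op 3: b = malloc(2) -> b = 14; heap: [0-13 ALLOC][14-15 ALLOC][16-29 FREE]
Op 4: free(b) -> (freed b); heap: [0-13 ALLOC][14-29 FREE]
Op 5: c = malloc(1) -> c = 14; heap: [0-13 ALLOC][14-14 ALLOC][15-29 FREE]
Op 6: d = malloc(9) -> d = 15; heap: [0-13 ALLOC][14-14 ALLOC][15-23 ALLOC][24-29 FREE]
malloc(6): first-fit scan over [0-13 ALLOC][14-14 ALLOC][15-23 ALLOC][24-29 FREE] -> 24

Answer: 24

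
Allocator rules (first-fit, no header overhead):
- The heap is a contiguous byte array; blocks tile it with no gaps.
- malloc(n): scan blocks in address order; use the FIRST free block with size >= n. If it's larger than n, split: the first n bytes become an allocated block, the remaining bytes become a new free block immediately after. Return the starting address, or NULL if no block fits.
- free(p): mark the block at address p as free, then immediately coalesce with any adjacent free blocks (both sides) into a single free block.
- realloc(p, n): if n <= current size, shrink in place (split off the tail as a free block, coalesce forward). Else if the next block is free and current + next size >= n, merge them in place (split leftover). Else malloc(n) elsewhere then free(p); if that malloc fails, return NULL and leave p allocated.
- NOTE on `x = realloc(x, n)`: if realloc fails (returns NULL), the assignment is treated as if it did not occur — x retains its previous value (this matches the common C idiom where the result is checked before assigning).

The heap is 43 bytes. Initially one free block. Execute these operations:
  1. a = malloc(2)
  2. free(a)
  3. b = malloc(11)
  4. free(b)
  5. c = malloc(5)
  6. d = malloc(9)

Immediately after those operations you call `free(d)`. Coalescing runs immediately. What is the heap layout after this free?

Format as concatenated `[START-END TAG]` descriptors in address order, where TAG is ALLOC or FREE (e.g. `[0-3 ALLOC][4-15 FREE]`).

Op 1: a = malloc(2) -> a = 0; heap: [0-1 ALLOC][2-42 FREE]
Op 2: free(a) -> (freed a); heap: [0-42 FREE]
Op 3: b = malloc(11) -> b = 0; heap: [0-10 ALLOC][11-42 FREE]
Op 4: free(b) -> (freed b); heap: [0-42 FREE]
Op 5: c = malloc(5) -> c = 0; heap: [0-4 ALLOC][5-42 FREE]
Op 6: d = malloc(9) -> d = 5; heap: [0-4 ALLOC][5-13 ALLOC][14-42 FREE]
free(d): d = 5 -> block [5-13 ALLOC]; mark free, coalesce with adjacent free neighbors -> [0-4 ALLOC][5-42 FREE]

Answer: [0-4 ALLOC][5-42 FREE]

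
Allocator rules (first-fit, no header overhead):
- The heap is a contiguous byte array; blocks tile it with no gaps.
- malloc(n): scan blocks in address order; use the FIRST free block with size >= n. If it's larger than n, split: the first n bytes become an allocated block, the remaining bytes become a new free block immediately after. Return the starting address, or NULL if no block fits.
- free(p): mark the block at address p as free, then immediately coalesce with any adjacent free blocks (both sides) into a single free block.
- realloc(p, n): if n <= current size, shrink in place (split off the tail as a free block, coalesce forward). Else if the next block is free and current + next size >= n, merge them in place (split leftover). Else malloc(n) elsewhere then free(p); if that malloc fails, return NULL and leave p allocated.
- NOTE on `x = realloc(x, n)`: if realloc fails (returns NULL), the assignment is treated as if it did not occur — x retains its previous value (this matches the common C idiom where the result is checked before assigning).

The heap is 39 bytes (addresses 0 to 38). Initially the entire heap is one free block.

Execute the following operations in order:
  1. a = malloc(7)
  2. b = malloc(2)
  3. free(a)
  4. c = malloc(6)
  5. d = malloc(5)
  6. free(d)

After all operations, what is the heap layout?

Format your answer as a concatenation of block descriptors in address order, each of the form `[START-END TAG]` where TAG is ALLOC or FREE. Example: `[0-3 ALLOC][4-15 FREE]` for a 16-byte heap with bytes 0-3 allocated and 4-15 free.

Answer: [0-5 ALLOC][6-6 FREE][7-8 ALLOC][9-38 FREE]

Derivation:
Op 1: a = malloc(7) -> a = 0; heap: [0-6 ALLOC][7-38 FREE]
Op 2: b = malloc(2) -> b = 7; heap: [0-6 ALLOC][7-8 ALLOC][9-38 FREE]
Op 3: free(a) -> (freed a); heap: [0-6 FREE][7-8 ALLOC][9-38 FREE]
Op 4: c = malloc(6) -> c = 0; heap: [0-5 ALLOC][6-6 FREE][7-8 ALLOC][9-38 FREE]
Op 5: d = malloc(5) -> d = 9; heap: [0-5 ALLOC][6-6 FREE][7-8 ALLOC][9-13 ALLOC][14-38 FREE]
Op 6: free(d) -> (freed d); heap: [0-5 ALLOC][6-6 FREE][7-8 ALLOC][9-38 FREE]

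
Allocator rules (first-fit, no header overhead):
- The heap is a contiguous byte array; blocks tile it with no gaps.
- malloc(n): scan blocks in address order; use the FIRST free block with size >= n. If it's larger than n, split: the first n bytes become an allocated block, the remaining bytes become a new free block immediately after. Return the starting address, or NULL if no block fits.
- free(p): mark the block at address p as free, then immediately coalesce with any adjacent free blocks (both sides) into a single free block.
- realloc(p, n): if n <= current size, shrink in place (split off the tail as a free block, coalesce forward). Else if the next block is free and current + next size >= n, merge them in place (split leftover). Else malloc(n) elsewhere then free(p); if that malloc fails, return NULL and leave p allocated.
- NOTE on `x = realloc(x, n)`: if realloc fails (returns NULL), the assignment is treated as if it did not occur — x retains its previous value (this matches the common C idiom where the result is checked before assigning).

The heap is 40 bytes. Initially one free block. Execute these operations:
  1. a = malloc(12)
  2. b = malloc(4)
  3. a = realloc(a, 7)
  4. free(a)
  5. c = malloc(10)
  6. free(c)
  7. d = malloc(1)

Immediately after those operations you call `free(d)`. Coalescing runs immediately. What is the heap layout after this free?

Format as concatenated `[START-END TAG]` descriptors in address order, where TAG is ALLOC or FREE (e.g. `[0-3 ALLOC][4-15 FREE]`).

Op 1: a = malloc(12) -> a = 0; heap: [0-11 ALLOC][12-39 FREE]
Op 2: b = malloc(4) -> b = 12; heap: [0-11 ALLOC][12-15 ALLOC][16-39 FREE]
Op 3: a = realloc(a, 7) -> a = 0; heap: [0-6 ALLOC][7-11 FREE][12-15 ALLOC][16-39 FREE]
Op 4: free(a) -> (freed a); heap: [0-11 FREE][12-15 ALLOC][16-39 FREE]
Op 5: c = malloc(10) -> c = 0; heap: [0-9 ALLOC][10-11 FREE][12-15 ALLOC][16-39 FREE]
Op 6: free(c) -> (freed c); heap: [0-11 FREE][12-15 ALLOC][16-39 FREE]
Op 7: d = malloc(1) -> d = 0; heap: [0-0 ALLOC][1-11 FREE][12-15 ALLOC][16-39 FREE]
free(d): d = 0 -> block [0-0 ALLOC]; mark free, coalesce with adjacent free neighbors -> [0-11 FREE][12-15 ALLOC][16-39 FREE]

Answer: [0-11 FREE][12-15 ALLOC][16-39 FREE]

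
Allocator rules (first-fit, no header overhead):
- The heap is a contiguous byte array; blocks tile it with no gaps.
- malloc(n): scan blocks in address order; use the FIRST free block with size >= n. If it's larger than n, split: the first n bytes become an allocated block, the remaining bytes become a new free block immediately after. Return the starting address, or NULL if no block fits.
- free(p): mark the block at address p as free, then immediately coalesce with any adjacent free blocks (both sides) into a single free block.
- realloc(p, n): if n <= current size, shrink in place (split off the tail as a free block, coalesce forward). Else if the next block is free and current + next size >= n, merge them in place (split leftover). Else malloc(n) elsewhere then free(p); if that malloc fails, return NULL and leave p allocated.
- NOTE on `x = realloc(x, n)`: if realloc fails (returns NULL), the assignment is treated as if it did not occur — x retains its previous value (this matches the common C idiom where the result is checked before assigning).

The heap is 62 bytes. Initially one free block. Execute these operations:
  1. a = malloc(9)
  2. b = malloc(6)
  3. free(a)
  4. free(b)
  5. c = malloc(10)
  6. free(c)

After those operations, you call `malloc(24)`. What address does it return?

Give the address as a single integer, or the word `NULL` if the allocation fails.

Answer: 0

Derivation:
Op 1: a = malloc(9) -> a = 0; heap: [0-8 ALLOC][9-61 FREE]
Op 2: b = malloc(6) -> b = 9; heap: [0-8 ALLOC][9-14 ALLOC][15-61 FREE]
Op 3: free(a) -> (freed a); heap: [0-8 FREE][9-14 ALLOC][15-61 FREE]
Op 4: free(b) -> (freed b); heap: [0-61 FREE]
Op 5: c = malloc(10) -> c = 0; heap: [0-9 ALLOC][10-61 FREE]
Op 6: free(c) -> (freed c); heap: [0-61 FREE]
malloc(24): first-fit scan over [0-61 FREE] -> 0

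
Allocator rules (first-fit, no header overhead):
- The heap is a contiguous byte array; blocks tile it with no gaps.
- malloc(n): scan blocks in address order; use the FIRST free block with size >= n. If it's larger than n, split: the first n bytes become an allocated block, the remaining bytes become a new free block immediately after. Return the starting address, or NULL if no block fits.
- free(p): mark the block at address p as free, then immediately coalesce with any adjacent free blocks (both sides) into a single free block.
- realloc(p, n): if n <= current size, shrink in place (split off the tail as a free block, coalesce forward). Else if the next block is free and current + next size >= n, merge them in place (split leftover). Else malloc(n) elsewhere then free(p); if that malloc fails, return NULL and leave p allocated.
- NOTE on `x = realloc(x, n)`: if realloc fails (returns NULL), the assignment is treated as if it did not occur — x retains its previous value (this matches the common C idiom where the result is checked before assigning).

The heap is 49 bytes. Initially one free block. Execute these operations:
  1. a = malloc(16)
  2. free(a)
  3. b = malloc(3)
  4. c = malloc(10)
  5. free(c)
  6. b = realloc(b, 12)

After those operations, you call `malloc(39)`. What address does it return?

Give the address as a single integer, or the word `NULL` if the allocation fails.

Answer: NULL

Derivation:
Op 1: a = malloc(16) -> a = 0; heap: [0-15 ALLOC][16-48 FREE]
Op 2: free(a) -> (freed a); heap: [0-48 FREE]
Op 3: b = malloc(3) -> b = 0; heap: [0-2 ALLOC][3-48 FREE]
Op 4: c = malloc(10) -> c = 3; heap: [0-2 ALLOC][3-12 ALLOC][13-48 FREE]
Op 5: free(c) -> (freed c); heap: [0-2 ALLOC][3-48 FREE]
Op 6: b = realloc(b, 12) -> b = 0; heap: [0-11 ALLOC][12-48 FREE]
malloc(39): first-fit scan over [0-11 ALLOC][12-48 FREE] -> NULL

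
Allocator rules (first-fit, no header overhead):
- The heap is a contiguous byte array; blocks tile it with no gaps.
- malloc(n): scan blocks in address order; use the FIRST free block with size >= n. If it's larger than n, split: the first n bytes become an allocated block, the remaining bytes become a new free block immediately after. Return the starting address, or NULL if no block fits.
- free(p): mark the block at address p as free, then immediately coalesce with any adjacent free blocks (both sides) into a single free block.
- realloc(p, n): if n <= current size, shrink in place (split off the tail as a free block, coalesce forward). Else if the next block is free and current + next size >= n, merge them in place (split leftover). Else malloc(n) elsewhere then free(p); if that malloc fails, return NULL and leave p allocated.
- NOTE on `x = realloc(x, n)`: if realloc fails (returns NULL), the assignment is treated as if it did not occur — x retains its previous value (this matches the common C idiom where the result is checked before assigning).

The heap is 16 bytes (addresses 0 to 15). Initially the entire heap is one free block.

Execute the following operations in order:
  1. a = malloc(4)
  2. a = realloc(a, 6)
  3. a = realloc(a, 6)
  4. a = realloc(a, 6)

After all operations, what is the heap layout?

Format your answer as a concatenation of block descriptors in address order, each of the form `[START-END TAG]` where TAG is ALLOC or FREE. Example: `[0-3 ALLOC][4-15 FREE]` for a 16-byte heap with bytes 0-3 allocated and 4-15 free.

Answer: [0-5 ALLOC][6-15 FREE]

Derivation:
Op 1: a = malloc(4) -> a = 0; heap: [0-3 ALLOC][4-15 FREE]
Op 2: a = realloc(a, 6) -> a = 0; heap: [0-5 ALLOC][6-15 FREE]
Op 3: a = realloc(a, 6) -> a = 0; heap: [0-5 ALLOC][6-15 FREE]
Op 4: a = realloc(a, 6) -> a = 0; heap: [0-5 ALLOC][6-15 FREE]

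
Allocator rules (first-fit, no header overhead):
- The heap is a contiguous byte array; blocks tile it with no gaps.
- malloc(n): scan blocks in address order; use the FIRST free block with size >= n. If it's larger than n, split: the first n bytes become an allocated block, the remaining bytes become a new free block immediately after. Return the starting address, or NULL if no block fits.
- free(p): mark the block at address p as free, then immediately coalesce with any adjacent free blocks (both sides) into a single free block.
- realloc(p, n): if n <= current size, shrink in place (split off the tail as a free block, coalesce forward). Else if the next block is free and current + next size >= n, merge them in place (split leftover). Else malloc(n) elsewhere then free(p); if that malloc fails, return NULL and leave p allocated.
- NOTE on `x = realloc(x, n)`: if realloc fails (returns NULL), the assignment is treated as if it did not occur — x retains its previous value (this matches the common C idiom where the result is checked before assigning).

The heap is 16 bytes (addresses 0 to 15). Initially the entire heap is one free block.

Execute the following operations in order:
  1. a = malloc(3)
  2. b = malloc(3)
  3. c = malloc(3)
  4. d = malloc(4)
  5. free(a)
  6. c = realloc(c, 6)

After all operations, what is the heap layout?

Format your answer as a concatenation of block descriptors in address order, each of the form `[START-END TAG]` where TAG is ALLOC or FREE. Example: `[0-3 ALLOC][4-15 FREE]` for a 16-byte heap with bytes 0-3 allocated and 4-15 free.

Answer: [0-2 FREE][3-5 ALLOC][6-8 ALLOC][9-12 ALLOC][13-15 FREE]

Derivation:
Op 1: a = malloc(3) -> a = 0; heap: [0-2 ALLOC][3-15 FREE]
Op 2: b = malloc(3) -> b = 3; heap: [0-2 ALLOC][3-5 ALLOC][6-15 FREE]
Op 3: c = malloc(3) -> c = 6; heap: [0-2 ALLOC][3-5 ALLOC][6-8 ALLOC][9-15 FREE]
Op 4: d = malloc(4) -> d = 9; heap: [0-2 ALLOC][3-5 ALLOC][6-8 ALLOC][9-12 ALLOC][13-15 FREE]
Op 5: free(a) -> (freed a); heap: [0-2 FREE][3-5 ALLOC][6-8 ALLOC][9-12 ALLOC][13-15 FREE]
Op 6: c = realloc(c, 6) -> NULL (c unchanged); heap: [0-2 FREE][3-5 ALLOC][6-8 ALLOC][9-12 ALLOC][13-15 FREE]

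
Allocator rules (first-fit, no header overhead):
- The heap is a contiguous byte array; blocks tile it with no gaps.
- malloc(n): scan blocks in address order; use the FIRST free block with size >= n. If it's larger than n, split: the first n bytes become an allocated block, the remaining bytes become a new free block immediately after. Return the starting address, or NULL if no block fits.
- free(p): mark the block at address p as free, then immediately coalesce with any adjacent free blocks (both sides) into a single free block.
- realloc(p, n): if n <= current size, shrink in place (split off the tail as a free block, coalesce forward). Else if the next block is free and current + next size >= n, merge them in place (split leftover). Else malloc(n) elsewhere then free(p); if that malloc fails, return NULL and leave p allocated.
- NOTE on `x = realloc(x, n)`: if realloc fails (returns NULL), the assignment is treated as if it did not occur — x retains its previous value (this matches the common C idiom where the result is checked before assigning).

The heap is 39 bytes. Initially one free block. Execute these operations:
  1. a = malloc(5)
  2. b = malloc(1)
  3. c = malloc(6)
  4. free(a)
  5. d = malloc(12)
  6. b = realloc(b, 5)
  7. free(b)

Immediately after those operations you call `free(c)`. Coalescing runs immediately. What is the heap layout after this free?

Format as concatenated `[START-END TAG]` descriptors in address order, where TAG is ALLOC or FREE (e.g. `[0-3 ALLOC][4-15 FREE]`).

Answer: [0-11 FREE][12-23 ALLOC][24-38 FREE]

Derivation:
Op 1: a = malloc(5) -> a = 0; heap: [0-4 ALLOC][5-38 FREE]
Op 2: b = malloc(1) -> b = 5; heap: [0-4 ALLOC][5-5 ALLOC][6-38 FREE]
Op 3: c = malloc(6) -> c = 6; heap: [0-4 ALLOC][5-5 ALLOC][6-11 ALLOC][12-38 FREE]
Op 4: free(a) -> (freed a); heap: [0-4 FREE][5-5 ALLOC][6-11 ALLOC][12-38 FREE]
Op 5: d = malloc(12) -> d = 12; heap: [0-4 FREE][5-5 ALLOC][6-11 ALLOC][12-23 ALLOC][24-38 FREE]
Op 6: b = realloc(b, 5) -> b = 0; heap: [0-4 ALLOC][5-5 FREE][6-11 ALLOC][12-23 ALLOC][24-38 FREE]
Op 7: free(b) -> (freed b); heap: [0-5 FREE][6-11 ALLOC][12-23 ALLOC][24-38 FREE]
free(c): c = 6 -> block [6-11 ALLOC]; mark free, coalesce with adjacent free neighbors -> [0-11 FREE][12-23 ALLOC][24-38 FREE]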